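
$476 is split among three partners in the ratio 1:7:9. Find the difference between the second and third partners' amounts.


Total parts = 1 + 7 + 9 = 17
Value per part = 476 / 17 = 28
Shares: 1*28=28, 7*28=196, 9*28=252
Second share = 196, third share = 252
Difference = |196 - 252| = 56

56


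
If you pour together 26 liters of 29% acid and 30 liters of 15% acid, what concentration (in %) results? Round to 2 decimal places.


Solute in mixture 1 = 29% of 26 L = 26*29/100 = 377/50 L
Solute in mixture 2 = 15% of 30 L = 30*15/100 = 9/2 L
Total solute = 377/50 + 9/2 = 301/25 L
Total volume = 26 + 30 = 56 L
Final concentration = 301/25/56 * 100 = 21.50%

21.50


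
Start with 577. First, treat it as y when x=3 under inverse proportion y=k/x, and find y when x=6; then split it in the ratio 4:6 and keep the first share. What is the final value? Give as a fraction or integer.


Start with 577.
Step 1: Inverse prop: k = (577)*3; new y = k/6 = 577*3/6 = 577/2
Step 2: Split 4:6, first share = 577/2 * 4/10 = 577/5
Final result = 577/5

577/5


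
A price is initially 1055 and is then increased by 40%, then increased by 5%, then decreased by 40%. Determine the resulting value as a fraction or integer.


Start: 1055
Step 1: increase by 40% => multiply by 140/100
  1055 * 140/100 = 1477
Step 2: increase by 5% => multiply by 105/100
  1477 * 105/100 = 31017/20
Step 3: decrease by 40% => multiply by 60/100
  31017/20 * 60/100 = 93051/100
Final value = 93051/100

93051/100


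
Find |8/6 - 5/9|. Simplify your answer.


Simplify: 8/6 = 4/3 and 5/9 = 5/9
Find common denominator: LCD = 9
Convert: 12/9 and 5/9
Difference = |12 - 5|/9 = 7/9
Simplified = 7/9

7/9


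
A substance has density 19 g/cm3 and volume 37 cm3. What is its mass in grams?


Using mass = density * volume
Density = 19 g/cm3
Volume = 37 cm3
Mass = 19 * 37
= 703 g

703


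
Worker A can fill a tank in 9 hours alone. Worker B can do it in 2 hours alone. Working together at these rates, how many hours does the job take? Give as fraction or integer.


Rate of A = 1/9 job per hour
Rate of B = 1/2 job per hour
Combined rate = 1/9 + 1/2
Find common denominator: (2 + 9)/(9*2) = 11/18
Combined rate = 11/18 job per hour
Time together = 1 / (11/18) = 18/11 hours

18/11


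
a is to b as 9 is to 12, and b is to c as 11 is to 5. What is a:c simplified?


Given a:b = 9:12 and b:c = 11:5
Make b consistent. Multiply first ratio by 11: a:b = 99:132
Multiply second ratio by 12: b:c = 132:60
Now b = 132 in both, so a:b:c = 99:132:60
Therefore a:c = 99:60
Simplify by GCD: a:c = 33:20

33:20


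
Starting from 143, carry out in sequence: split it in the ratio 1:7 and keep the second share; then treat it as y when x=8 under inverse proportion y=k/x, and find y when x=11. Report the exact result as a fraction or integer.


Start with 143.
Step 1: Split 1:7, second share = 143 * 7/8 = 1001/8
Step 2: Inverse prop: k = (1001/8)*8; new y = k/11 = 1001/8*8/11 = 91
Final result = 91

91


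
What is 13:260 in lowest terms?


Find GCD(13, 260)
GCD = 13
Divide both by 13: 13/13 = 1, 260/13 = 20
Simplified ratio = 1:20

1:20


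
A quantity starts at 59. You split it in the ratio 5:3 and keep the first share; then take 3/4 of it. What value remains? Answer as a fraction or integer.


Start with 59.
Step 1: Split 5:3, first share = 59 * 5/8 = 295/8
Step 2: Take 3/4: 295/8 * 3/4 = 885/32
Final result = 885/32

885/32


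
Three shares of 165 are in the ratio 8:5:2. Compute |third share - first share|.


Total parts = 8 + 5 + 2 = 15
Value per part = 165 / 15 = 11
Shares: 8*11=88, 5*11=55, 2*11=22
Third share = 22, first share = 88
Difference = |22 - 88| = 66

66


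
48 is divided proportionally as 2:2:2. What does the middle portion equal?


Ratio = 2:2:2
Total parts = 2 + 2 + 2 = 6
Value per part = 48 / 6 = 8
First share = 2 * 8 = 16
Middle share = 2 * 8 = 16
Third share = 2 * 8 = 16

16


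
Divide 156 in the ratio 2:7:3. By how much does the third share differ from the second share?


Total parts = 2 + 7 + 3 = 12
Value per part = 156 / 12 = 13
Shares: 2*13=26, 7*13=91, 3*13=39
Third share = 39, second share = 91
Difference = |39 - 91| = 52

52


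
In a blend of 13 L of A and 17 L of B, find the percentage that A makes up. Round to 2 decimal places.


Volume of A = 13 L
Volume of B = 17 L
Total volume = 13 + 17 = 30 L
Percentage of A = (13/30) * 100
= 43.33%

43.33


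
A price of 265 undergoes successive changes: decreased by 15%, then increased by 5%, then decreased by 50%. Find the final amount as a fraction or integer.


Start: 265
Step 1: decrease by 15% => multiply by 85/100
  265 * 85/100 = 901/4
Step 2: increase by 5% => multiply by 105/100
  901/4 * 105/100 = 18921/80
Step 3: decrease by 50% => multiply by 50/100
  18921/80 * 50/100 = 18921/160
Final value = 18921/160

18921/160


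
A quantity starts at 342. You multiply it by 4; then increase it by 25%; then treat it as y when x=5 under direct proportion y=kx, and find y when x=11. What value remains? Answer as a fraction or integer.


Start with 342.
Step 1: Multiply by 4: 342 * 4 = 1368
Step 2: Increase by 25%: 1368 * 125/100 = 1710
Step 3: Direct prop: k = (1710)/5; new y = k*11 = 1710*11/5 = 3762
Final result = 3762

3762


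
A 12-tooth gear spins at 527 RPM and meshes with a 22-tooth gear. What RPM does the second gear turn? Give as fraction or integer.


Gear ratio: teeth_A * RPM_A = teeth_B * RPM_B
12 * 527 = 22 * RPM_B
6324 = 22 * RPM_B
RPM_B = 6324 / 22
RPM_B = 3162/11

3162/11


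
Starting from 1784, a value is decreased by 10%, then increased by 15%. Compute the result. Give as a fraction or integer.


Start: 1784
Step 1: decrease by 10% => multiply by 90/100
  1784 * 90/100 = 8028/5
Step 2: increase by 15% => multiply by 115/100
  8028/5 * 115/100 = 46161/25
Final value = 46161/25

46161/25


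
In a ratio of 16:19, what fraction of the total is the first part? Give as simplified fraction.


Total parts = 16 + 19 = 35
First part fraction = 16/35
Simplify: 16/35 = 16/35

16/35


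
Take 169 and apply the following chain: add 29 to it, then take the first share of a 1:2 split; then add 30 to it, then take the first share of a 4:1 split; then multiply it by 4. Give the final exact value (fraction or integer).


Start with 169.
Step 1: Add 29: 169+29=198; split 1:2 first = 198*1/3 = 66
Step 2: Add 30: 66+30=96; split 4:1 first = 96*4/5 = 384/5
Step 3: Multiply by 4: 384/5 * 4 = 1536/5
Final result = 1536/5

1536/5


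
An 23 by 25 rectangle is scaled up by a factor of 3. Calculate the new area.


Original dimensions: 23 x 25
Enlargement factor = 3
New width = 23 * 3 = 69
New height = 25 * 3 = 75
New area = 69 * 75 = 5175

5175


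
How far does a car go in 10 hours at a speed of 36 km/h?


Using distance = speed * time
Speed = 36 km/h
Time = 10 hours
Distance = 36 * 10
= 360 km

360


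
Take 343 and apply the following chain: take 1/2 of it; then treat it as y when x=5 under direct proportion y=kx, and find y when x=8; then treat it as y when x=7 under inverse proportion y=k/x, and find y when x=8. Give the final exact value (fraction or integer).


Start with 343.
Step 1: Take 1/2: 343 * 1/2 = 343/2
Step 2: Direct prop: k = (343/2)/5; new y = k*8 = 343/2*8/5 = 1372/5
Step 3: Inverse prop: k = (1372/5)*7; new y = k/8 = 1372/5*7/8 = 2401/10
Final result = 2401/10

2401/10


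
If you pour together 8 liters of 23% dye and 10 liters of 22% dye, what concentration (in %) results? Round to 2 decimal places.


Solute in mixture 1 = 23% of 8 L = 8*23/100 = 46/25 L
Solute in mixture 2 = 22% of 10 L = 10*22/100 = 11/5 L
Total solute = 46/25 + 11/5 = 101/25 L
Total volume = 8 + 10 = 18 L
Final concentration = 101/25/18 * 100 = 22.44%

22.44


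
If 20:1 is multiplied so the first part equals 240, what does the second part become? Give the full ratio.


Original ratio: 20:1
First term target: 240
Scale factor = 240 / 20 = 12
Multiply second term: 1 * 12 = 12
Equivalent ratio = 240:12

240:12


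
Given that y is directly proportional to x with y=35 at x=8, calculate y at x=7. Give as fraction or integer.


Direct proportion: y = kx
Find k: k = 35/8 = 35/8
Compute y at x=7: y = 35/8 * 7
y = 245/8

245/8


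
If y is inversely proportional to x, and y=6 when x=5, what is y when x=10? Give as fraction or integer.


Inverse proportion: y = k/x
Find k: k = 5 * 6 = 30
Compute y at x=10: y = 30/10
y = 3

3


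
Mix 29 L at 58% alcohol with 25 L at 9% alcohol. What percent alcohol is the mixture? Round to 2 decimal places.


Solute in mixture 1 = 58% of 29 L = 29*58/100 = 841/50 L
Solute in mixture 2 = 9% of 25 L = 25*9/100 = 9/4 L
Total solute = 841/50 + 9/4 = 1907/100 L
Total volume = 29 + 25 = 54 L
Final concentration = 1907/100/54 * 100 = 35.31%

35.31


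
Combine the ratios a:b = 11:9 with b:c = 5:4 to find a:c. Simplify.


Given a:b = 11:9 and b:c = 5:4
Make b consistent. Multiply first ratio by 5: a:b = 55:45
Multiply second ratio by 9: b:c = 45:36
Now b = 45 in both, so a:b:c = 55:45:36
Therefore a:c = 55:36
Simplify by GCD: a:c = 55:36

55:36


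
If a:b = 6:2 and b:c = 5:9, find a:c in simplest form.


Given a:b = 6:2 and b:c = 5:9
Make b consistent. Multiply first ratio by 5: a:b = 30:10
Multiply second ratio by 2: b:c = 10:18
Now b = 10 in both, so a:b:c = 30:10:18
Therefore a:c = 30:18
Simplify by GCD: a:c = 5:3

5:3


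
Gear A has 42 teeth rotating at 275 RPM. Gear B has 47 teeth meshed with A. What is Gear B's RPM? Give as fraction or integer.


Gear ratio: teeth_A * RPM_A = teeth_B * RPM_B
42 * 275 = 47 * RPM_B
11550 = 47 * RPM_B
RPM_B = 11550 / 47
RPM_B = 11550/47

11550/47


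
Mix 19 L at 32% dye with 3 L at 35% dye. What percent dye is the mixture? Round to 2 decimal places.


Solute in mixture 1 = 32% of 19 L = 19*32/100 = 152/25 L
Solute in mixture 2 = 35% of 3 L = 3*35/100 = 21/20 L
Total solute = 152/25 + 21/20 = 713/100 L
Total volume = 19 + 3 = 22 L
Final concentration = 713/100/22 * 100 = 32.41%

32.41


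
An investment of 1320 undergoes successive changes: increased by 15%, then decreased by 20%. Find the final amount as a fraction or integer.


Start: 1320
Step 1: increase by 15% => multiply by 115/100
  1320 * 115/100 = 1518
Step 2: decrease by 20% => multiply by 80/100
  1518 * 80/100 = 6072/5
Final value = 6072/5

6072/5


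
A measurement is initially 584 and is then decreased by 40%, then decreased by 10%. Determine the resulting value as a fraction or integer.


Start: 584
Step 1: decrease by 40% => multiply by 60/100
  584 * 60/100 = 1752/5
Step 2: decrease by 10% => multiply by 90/100
  1752/5 * 90/100 = 7884/25
Final value = 7884/25

7884/25


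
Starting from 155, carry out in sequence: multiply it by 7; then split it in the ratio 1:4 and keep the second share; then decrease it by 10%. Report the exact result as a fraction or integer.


Start with 155.
Step 1: Multiply by 7: 155 * 7 = 1085
Step 2: Split 1:4, second share = 1085 * 4/5 = 868
Step 3: Decrease by 10%: 868 * 90/100 = 3906/5
Final result = 3906/5

3906/5


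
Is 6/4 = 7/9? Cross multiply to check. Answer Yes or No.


Cross multiply to check 6/4 = 7/9
Left cross product: 6 * 9 = 54
Right cross product: 4 * 7 = 28
54 != 28
Not equal, so proportions differ => No

No


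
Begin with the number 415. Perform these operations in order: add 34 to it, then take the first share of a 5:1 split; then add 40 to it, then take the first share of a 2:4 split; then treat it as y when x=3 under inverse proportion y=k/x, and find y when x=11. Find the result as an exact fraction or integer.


Start with 415.
Step 1: Add 34: 415+34=449; split 5:1 first = 449*5/6 = 2245/6
Step 2: Add 40: 2245/6+40=2485/6; split 2:4 first = 2485/6*2/6 = 2485/18
Step 3: Inverse prop: k = (2485/18)*3; new y = k/11 = 2485/18*3/11 = 2485/66
Final result = 2485/66

2485/66


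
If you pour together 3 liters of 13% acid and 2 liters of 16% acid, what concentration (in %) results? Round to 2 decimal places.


Solute in mixture 1 = 13% of 3 L = 3*13/100 = 39/100 L
Solute in mixture 2 = 16% of 2 L = 2*16/100 = 8/25 L
Total solute = 39/100 + 8/25 = 71/100 L
Total volume = 3 + 2 = 5 L
Final concentration = 71/100/5 * 100 = 14.20%

14.20


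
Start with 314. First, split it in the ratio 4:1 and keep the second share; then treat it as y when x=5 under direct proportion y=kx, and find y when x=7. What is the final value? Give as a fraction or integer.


Start with 314.
Step 1: Split 4:1, second share = 314 * 1/5 = 314/5
Step 2: Direct prop: k = (314/5)/5; new y = k*7 = 314/5*7/5 = 2198/25
Final result = 2198/25

2198/25


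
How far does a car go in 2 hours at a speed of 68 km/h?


Using distance = speed * time
Speed = 68 km/h
Time = 2 hours
Distance = 68 * 2
= 136 km

136


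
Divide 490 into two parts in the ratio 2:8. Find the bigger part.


Total parts = 2 + 8 = 10
Value per part = 490 / 10 = 49
First share = 2 * 49 = 98
Second share = 8 * 49 = 392
Larger share = 392

392


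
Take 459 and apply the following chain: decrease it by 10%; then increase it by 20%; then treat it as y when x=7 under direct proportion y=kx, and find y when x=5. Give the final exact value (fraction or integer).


Start with 459.
Step 1: Decrease by 10%: 459 * 90/100 = 4131/10
Step 2: Increase by 20%: 4131/10 * 120/100 = 12393/25
Step 3: Direct prop: k = (12393/25)/7; new y = k*5 = 12393/25*5/7 = 12393/35
Final result = 12393/35

12393/35


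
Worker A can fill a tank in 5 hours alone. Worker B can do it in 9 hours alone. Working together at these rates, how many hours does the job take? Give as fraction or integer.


Rate of A = 1/5 job per hour
Rate of B = 1/9 job per hour
Combined rate = 1/5 + 1/9
Find common denominator: (9 + 5)/(5*9) = 14/45
Combined rate = 14/45 job per hour
Time together = 1 / (14/45) = 45/14 hours

45/14


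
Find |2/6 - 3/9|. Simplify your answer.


Simplify: 2/6 = 1/3 and 3/9 = 1/3
Find common denominator: LCD = 3
Convert: 1/3 and 1/3
Difference = |1 - 1|/3 = 0/3
Simplified = 0

0


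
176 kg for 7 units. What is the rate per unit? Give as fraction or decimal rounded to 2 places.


Total kg = 176
Number of units = 7
Unit rate = 176 / 7
= 25.14 kg per unit

25.14


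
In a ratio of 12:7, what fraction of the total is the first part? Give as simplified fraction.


Total parts = 12 + 7 = 19
First part fraction = 12/19
Simplify: 12/19 = 12/19

12/19


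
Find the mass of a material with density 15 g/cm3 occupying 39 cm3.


Using mass = density * volume
Density = 15 g/cm3
Volume = 39 cm3
Mass = 15 * 39
= 585 g

585


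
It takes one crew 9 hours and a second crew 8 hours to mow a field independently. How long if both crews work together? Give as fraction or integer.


Rate of A = 1/9 job per hour
Rate of B = 1/8 job per hour
Combined rate = 1/9 + 1/8
Find common denominator: (8 + 9)/(9*8) = 17/72
Combined rate = 17/72 job per hour
Time together = 1 / (17/72) = 72/17 hours

72/17


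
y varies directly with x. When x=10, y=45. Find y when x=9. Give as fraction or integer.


Direct proportion: y = kx
Find k: k = 45/10 = 9/2
Compute y at x=9: y = 9/2 * 9
y = 81/2

81/2


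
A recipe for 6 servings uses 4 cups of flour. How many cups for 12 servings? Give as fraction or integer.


Original: 4 cups for 6 servings
Target servings = 12
Scaling factor = 12/6
New amount = 4 * 12/6
= 48/6
= 8 cups

8


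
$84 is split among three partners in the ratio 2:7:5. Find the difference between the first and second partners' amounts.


Total parts = 2 + 7 + 5 = 14
Value per part = 84 / 14 = 6
Shares: 2*6=12, 7*6=42, 5*6=30
First share = 12, second share = 42
Difference = |12 - 42| = 30

30


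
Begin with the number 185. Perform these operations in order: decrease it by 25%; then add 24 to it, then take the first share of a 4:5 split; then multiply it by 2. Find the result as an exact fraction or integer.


Start with 185.
Step 1: Decrease by 25%: 185 * 75/100 = 555/4
Step 2: Add 24: 555/4+24=651/4; split 4:5 first = 651/4*4/9 = 217/3
Step 3: Multiply by 2: 217/3 * 2 = 434/3
Final result = 434/3

434/3


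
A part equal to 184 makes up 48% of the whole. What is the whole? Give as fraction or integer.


Given: 184 is 48% of the whole
Set up: 184 = 48/100 * whole
whole = 184 * 100 / 48
whole = 18400 / 48
whole = 1150/3

1150/3


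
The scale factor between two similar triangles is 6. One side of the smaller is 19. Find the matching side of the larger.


Similar triangles have proportional sides
Scale factor = 6
Smaller side = 19
Corresponding larger side = 19 * 6
= 114

114


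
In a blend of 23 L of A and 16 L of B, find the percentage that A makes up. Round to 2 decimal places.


Volume of A = 23 L
Volume of B = 16 L
Total volume = 23 + 16 = 39 L
Percentage of A = (23/39) * 100
= 58.97%

58.97


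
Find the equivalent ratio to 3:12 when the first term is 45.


Original ratio: 3:12
First term target: 45
Scale factor = 45 / 3 = 15
Multiply second term: 12 * 15 = 180
Equivalent ratio = 45:180

45:180


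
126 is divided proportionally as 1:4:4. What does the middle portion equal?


Ratio = 1:4:4
Total parts = 1 + 4 + 4 = 9
Value per part = 126 / 9 = 14
First share = 1 * 14 = 14
Middle share = 4 * 14 = 56
Third share = 4 * 14 = 56

56


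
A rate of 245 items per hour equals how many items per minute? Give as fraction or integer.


Converting from per hour to per minute
Rate = 245 items per hour
Divide by 60: 245/60
= 49/12 items per minute

49/12


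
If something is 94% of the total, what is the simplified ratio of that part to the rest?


Part = 94%, Remainder = 6%
Ratio = 94:6
GCD(94, 6) = 2
Simplify: 47:3 = 47:3

47:3


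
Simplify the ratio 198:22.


Find GCD(198, 22)
GCD = 22
Divide both by 22: 198/22 = 9, 22/22 = 1
Simplified ratio = 9:1

9:1


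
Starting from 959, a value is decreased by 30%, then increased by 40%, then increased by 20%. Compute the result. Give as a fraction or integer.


Start: 959
Step 1: decrease by 30% => multiply by 70/100
  959 * 70/100 = 6713/10
Step 2: increase by 40% => multiply by 140/100
  6713/10 * 140/100 = 46991/50
Step 3: increase by 20% => multiply by 120/100
  46991/50 * 120/100 = 140973/125
Final value = 140973/125

140973/125


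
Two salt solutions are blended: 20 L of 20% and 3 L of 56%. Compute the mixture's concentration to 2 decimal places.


Solute in mixture 1 = 20% of 20 L = 20*20/100 = 4 L
Solute in mixture 2 = 56% of 3 L = 3*56/100 = 42/25 L
Total solute = 4 + 42/25 = 142/25 L
Total volume = 20 + 3 = 23 L
Final concentration = 142/25/23 * 100 = 24.70%

24.70


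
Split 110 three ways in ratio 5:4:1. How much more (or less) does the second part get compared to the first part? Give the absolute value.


Total parts = 5 + 4 + 1 = 10
Value per part = 110 / 10 = 11
Shares: 5*11=55, 4*11=44, 1*11=11
Second share = 44, first share = 55
Difference = |44 - 55| = 11

11


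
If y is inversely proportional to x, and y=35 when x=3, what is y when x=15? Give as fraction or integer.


Inverse proportion: y = k/x
Find k: k = 3 * 35 = 105
Compute y at x=15: y = 105/15
y = 7

7


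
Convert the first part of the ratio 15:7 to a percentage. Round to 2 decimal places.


Total parts = 15 + 7 = 22
First part fraction = 15/22
Percentage = (15/22) * 100
= 0.681818 * 100
= 68.18%

68.18


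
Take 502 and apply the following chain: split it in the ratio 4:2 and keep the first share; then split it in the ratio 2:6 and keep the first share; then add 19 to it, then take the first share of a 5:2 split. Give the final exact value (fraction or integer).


Start with 502.
Step 1: Split 4:2, first share = 502 * 4/6 = 1004/3
Step 2: Split 2:6, first share = 1004/3 * 2/8 = 251/3
Step 3: Add 19: 251/3+19=308/3; split 5:2 first = 308/3*5/7 = 220/3
Final result = 220/3

220/3


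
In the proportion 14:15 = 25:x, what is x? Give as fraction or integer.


Setting up: 14/15 = 25/x
Cross multiply: 14 * x = 15 * 25
14x = 375
x = 375/14
x = 375/14

375/14


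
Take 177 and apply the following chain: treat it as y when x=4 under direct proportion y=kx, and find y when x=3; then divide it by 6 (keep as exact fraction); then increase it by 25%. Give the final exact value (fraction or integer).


Start with 177.
Step 1: Direct prop: k = (177)/4; new y = k*3 = 177*3/4 = 531/4
Step 2: Divide by 6: 531/4 / 6 = 177/8
Step 3: Increase by 25%: 177/8 * 125/100 = 885/32
Final result = 885/32

885/32


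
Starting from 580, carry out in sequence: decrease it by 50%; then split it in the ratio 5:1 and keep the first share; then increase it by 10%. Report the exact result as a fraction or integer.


Start with 580.
Step 1: Decrease by 50%: 580 * 50/100 = 290
Step 2: Split 5:1, first share = 290 * 5/6 = 725/3
Step 3: Increase by 10%: 725/3 * 110/100 = 1595/6
Final result = 1595/6

1595/6


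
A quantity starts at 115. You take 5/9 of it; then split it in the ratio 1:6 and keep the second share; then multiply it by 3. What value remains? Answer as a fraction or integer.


Start with 115.
Step 1: Take 5/9: 115 * 5/9 = 575/9
Step 2: Split 1:6, second share = 575/9 * 6/7 = 1150/21
Step 3: Multiply by 3: 1150/21 * 3 = 1150/7
Final result = 1150/7

1150/7


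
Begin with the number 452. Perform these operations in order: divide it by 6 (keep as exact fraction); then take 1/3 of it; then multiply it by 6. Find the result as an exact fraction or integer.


Start with 452.
Step 1: Divide by 6: 452 / 6 = 226/3
Step 2: Take 1/3: 226/3 * 1/3 = 226/9
Step 3: Multiply by 6: 226/9 * 6 = 452/3
Final result = 452/3

452/3


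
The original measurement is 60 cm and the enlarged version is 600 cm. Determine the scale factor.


Original length = 60 cm
Scaled length = 600 cm
Scale factor = 600 / 60
= 10

10


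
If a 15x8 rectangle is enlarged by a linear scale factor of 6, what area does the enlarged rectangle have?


Original dimensions: 15 x 8
Enlargement factor = 6
New width = 15 * 6 = 90
New height = 8 * 6 = 48
New area = 90 * 48 = 4320

4320


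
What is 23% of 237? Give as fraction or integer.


Compute 23% of 237
Convert percentage: 23% = 23/100
Multiply: 237 * 23/100
= 5451/100
= 5451/100

5451/100


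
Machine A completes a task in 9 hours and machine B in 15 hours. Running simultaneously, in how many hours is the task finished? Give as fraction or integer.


Rate of A = 1/9 job per hour
Rate of B = 1/15 job per hour
Combined rate = 1/9 + 1/15
Find common denominator: (15 + 9)/(9*15) = 24/135
Combined rate = 8/45 job per hour
Time together = 1 / (8/45) = 45/8 hours

45/8


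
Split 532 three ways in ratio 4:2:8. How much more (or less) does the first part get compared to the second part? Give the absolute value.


Total parts = 4 + 2 + 8 = 14
Value per part = 532 / 14 = 38
Shares: 4*38=152, 2*38=76, 8*38=304
First share = 152, second share = 76
Difference = |152 - 76| = 76

76


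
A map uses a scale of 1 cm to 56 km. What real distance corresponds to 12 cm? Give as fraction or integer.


Map scale: 1 cm = 56 km
Measured distance on map = 12 cm
Set up proportion: 12 * 56 / 1
= 672 / 1
= 672 km

672


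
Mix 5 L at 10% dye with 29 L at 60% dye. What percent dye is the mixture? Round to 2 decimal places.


Solute in mixture 1 = 10% of 5 L = 5*10/100 = 1/2 L
Solute in mixture 2 = 60% of 29 L = 29*60/100 = 87/5 L
Total solute = 1/2 + 87/5 = 179/10 L
Total volume = 5 + 29 = 34 L
Final concentration = 179/10/34 * 100 = 52.65%

52.65


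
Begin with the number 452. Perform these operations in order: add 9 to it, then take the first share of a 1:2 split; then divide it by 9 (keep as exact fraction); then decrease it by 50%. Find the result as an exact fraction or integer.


Start with 452.
Step 1: Add 9: 452+9=461; split 1:2 first = 461*1/3 = 461/3
Step 2: Divide by 9: 461/3 / 9 = 461/27
Step 3: Decrease by 50%: 461/27 * 50/100 = 461/54
Final result = 461/54

461/54


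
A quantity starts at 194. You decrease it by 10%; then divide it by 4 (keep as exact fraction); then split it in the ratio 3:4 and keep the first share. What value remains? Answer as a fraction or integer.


Start with 194.
Step 1: Decrease by 10%: 194 * 90/100 = 873/5
Step 2: Divide by 4: 873/5 / 4 = 873/20
Step 3: Split 3:4, first share = 873/20 * 3/7 = 2619/140
Final result = 2619/140

2619/140


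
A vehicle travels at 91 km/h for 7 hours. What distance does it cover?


Using distance = speed * time
Speed = 91 km/h
Time = 7 hours
Distance = 91 * 7
= 637 km

637


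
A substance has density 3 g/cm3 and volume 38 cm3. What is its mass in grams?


Using mass = density * volume
Density = 3 g/cm3
Volume = 38 cm3
Mass = 3 * 38
= 114 g

114


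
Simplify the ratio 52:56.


Find GCD(52, 56)
GCD = 4
Divide both by 4: 52/4 = 13, 56/4 = 14
Simplified ratio = 13:14

13:14


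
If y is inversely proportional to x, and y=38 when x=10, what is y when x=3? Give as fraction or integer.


Inverse proportion: y = k/x
Find k: k = 10 * 38 = 380
Compute y at x=3: y = 380/3
y = 380/3

380/3


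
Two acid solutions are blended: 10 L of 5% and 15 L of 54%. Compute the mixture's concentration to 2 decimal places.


Solute in mixture 1 = 5% of 10 L = 10*5/100 = 1/2 L
Solute in mixture 2 = 54% of 15 L = 15*54/100 = 81/10 L
Total solute = 1/2 + 81/10 = 43/5 L
Total volume = 10 + 15 = 25 L
Final concentration = 43/5/25 * 100 = 34.40%

34.40


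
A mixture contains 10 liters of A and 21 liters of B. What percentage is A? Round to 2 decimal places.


Volume of A = 10 L
Volume of B = 21 L
Total volume = 10 + 21 = 31 L
Percentage of A = (10/31) * 100
= 32.26%

32.26


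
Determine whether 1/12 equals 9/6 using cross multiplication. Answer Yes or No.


Cross multiply to check 1/12 = 9/6
Left cross product: 1 * 6 = 6
Right cross product: 12 * 9 = 108
6 != 108
Not equal, so proportions differ => No

No


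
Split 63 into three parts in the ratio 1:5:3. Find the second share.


Ratio = 1:5:3
Total parts = 1 + 5 + 3 = 9
Value per part = 63 / 9 = 7
First share = 1 * 7 = 7
Middle share = 5 * 7 = 35
Third share = 3 * 7 = 21

35


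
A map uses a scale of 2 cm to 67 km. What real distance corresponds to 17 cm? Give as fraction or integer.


Map scale: 2 cm = 67 km
Measured distance on map = 17 cm
Set up proportion: 17 * 67 / 2
= 1139 / 2
= 1139/2 km

1139/2


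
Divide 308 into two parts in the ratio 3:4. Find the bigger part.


Total parts = 3 + 4 = 7
Value per part = 308 / 7 = 44
First share = 3 * 44 = 132
Second share = 4 * 44 = 176
Larger share = 176

176


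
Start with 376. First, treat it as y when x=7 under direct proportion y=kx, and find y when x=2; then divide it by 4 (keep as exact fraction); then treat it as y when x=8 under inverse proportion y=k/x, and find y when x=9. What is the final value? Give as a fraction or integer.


Start with 376.
Step 1: Direct prop: k = (376)/7; new y = k*2 = 376*2/7 = 752/7
Step 2: Divide by 4: 752/7 / 4 = 188/7
Step 3: Inverse prop: k = (188/7)*8; new y = k/9 = 188/7*8/9 = 1504/63
Final result = 1504/63

1504/63


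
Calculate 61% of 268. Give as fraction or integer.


Compute 61% of 268
Convert percentage: 61% = 61/100
Multiply: 268 * 61/100
= 16348/100
= 4087/25

4087/25


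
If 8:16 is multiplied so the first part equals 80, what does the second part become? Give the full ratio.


Original ratio: 8:16
First term target: 80
Scale factor = 80 / 8 = 10
Multiply second term: 16 * 10 = 160
Equivalent ratio = 80:160

80:160


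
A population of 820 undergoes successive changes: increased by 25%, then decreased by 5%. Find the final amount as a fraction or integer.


Start: 820
Step 1: increase by 25% => multiply by 125/100
  820 * 125/100 = 1025
Step 2: decrease by 5% => multiply by 95/100
  1025 * 95/100 = 3895/4
Final value = 3895/4

3895/4


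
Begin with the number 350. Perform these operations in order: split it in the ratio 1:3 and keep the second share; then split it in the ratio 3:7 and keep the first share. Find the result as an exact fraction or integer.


Start with 350.
Step 1: Split 1:3, second share = 350 * 3/4 = 525/2
Step 2: Split 3:7, first share = 525/2 * 3/10 = 315/4
Final result = 315/4

315/4


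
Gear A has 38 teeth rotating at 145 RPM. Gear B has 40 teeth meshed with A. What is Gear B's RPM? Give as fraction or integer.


Gear ratio: teeth_A * RPM_A = teeth_B * RPM_B
38 * 145 = 40 * RPM_B
5510 = 40 * RPM_B
RPM_B = 5510 / 40
RPM_B = 551/4

551/4


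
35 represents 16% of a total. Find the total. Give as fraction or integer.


Given: 35 is 16% of the whole
Set up: 35 = 16/100 * whole
whole = 35 * 100 / 16
whole = 3500 / 16
whole = 875/4

875/4


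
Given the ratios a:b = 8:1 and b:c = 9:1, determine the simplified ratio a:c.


Given a:b = 8:1 and b:c = 9:1
Make b consistent. Multiply first ratio by 9: a:b = 72:9
Multiply second ratio by 1: b:c = 9:1
Now b = 9 in both, so a:b:c = 72:9:1
Therefore a:c = 72:1
Simplify by GCD: a:c = 72:1

72:1


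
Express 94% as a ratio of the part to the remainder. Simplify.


Part = 94%, Remainder = 6%
Ratio = 94:6
GCD(94, 6) = 2
Simplify: 47:3 = 47:3

47:3


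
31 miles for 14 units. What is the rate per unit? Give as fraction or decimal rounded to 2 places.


Total miles = 31
Number of units = 14
Unit rate = 31 / 14
= 2.21 miles per unit

2.21


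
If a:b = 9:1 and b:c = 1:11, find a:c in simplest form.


Given a:b = 9:1 and b:c = 1:11
Make b consistent. Multiply first ratio by 1: a:b = 9:1
Multiply second ratio by 1: b:c = 1:11
Now b = 1 in both, so a:b:c = 9:1:11
Therefore a:c = 9:11
Simplify by GCD: a:c = 9:11

9:11


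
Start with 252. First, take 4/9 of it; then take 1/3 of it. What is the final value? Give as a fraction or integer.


Start with 252.
Step 1: Take 4/9: 252 * 4/9 = 112
Step 2: Take 1/3: 112 * 1/3 = 112/3
Final result = 112/3

112/3


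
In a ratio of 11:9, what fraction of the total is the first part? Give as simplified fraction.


Total parts = 11 + 9 = 20
First part fraction = 11/20
Simplify: 11/20 = 11/20

11/20


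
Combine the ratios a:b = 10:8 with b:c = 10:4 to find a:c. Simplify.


Given a:b = 10:8 and b:c = 10:4
Make b consistent. Multiply first ratio by 10: a:b = 100:80
Multiply second ratio by 8: b:c = 80:32
Now b = 80 in both, so a:b:c = 100:80:32
Therefore a:c = 100:32
Simplify by GCD: a:c = 25:8

25:8


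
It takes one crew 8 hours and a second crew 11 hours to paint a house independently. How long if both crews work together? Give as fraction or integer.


Rate of A = 1/8 job per hour
Rate of B = 1/11 job per hour
Combined rate = 1/8 + 1/11
Find common denominator: (11 + 8)/(8*11) = 19/88
Combined rate = 19/88 job per hour
Time together = 1 / (19/88) = 88/19 hours

88/19


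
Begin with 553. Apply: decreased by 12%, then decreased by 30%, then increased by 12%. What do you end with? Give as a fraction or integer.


Start: 553
Step 1: decrease by 12% => multiply by 88/100
  553 * 88/100 = 12166/25
Step 2: decrease by 30% => multiply by 70/100
  12166/25 * 70/100 = 42581/125
Step 3: increase by 12% => multiply by 112/100
  42581/125 * 112/100 = 1192268/3125
Final value = 1192268/3125

1192268/3125


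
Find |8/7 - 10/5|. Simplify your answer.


Simplify: 8/7 = 8/7 and 10/5 = 2
Find common denominator: LCD = 7
Convert: 8/7 and 14/7
Difference = |8 - 14|/7 = 6/7
Simplified = 6/7

6/7


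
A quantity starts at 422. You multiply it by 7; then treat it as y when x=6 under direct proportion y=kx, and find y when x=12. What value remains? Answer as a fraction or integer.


Start with 422.
Step 1: Multiply by 7: 422 * 7 = 2954
Step 2: Direct prop: k = (2954)/6; new y = k*12 = 2954*12/6 = 5908
Final result = 5908

5908


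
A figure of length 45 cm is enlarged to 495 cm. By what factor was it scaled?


Original length = 45 cm
Scaled length = 495 cm
Scale factor = 495 / 45
= 11

11


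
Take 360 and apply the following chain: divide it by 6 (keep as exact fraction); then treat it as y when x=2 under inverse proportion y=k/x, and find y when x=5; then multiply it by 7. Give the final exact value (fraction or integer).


Start with 360.
Step 1: Divide by 6: 360 / 6 = 60
Step 2: Inverse prop: k = (60)*2; new y = k/5 = 60*2/5 = 24
Step 3: Multiply by 7: 24 * 7 = 168
Final result = 168

168


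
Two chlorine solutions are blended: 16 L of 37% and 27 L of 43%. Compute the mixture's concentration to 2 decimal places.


Solute in mixture 1 = 37% of 16 L = 16*37/100 = 148/25 L
Solute in mixture 2 = 43% of 27 L = 27*43/100 = 1161/100 L
Total solute = 148/25 + 1161/100 = 1753/100 L
Total volume = 16 + 27 = 43 L
Final concentration = 1753/100/43 * 100 = 40.77%

40.77


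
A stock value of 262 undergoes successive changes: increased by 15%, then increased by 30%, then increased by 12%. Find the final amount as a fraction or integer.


Start: 262
Step 1: increase by 15% => multiply by 115/100
  262 * 115/100 = 3013/10
Step 2: increase by 30% => multiply by 130/100
  3013/10 * 130/100 = 39169/100
Step 3: increase by 12% => multiply by 112/100
  39169/100 * 112/100 = 274183/625
Final value = 274183/625

274183/625


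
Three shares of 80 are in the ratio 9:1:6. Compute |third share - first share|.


Total parts = 9 + 1 + 6 = 16
Value per part = 80 / 16 = 5
Shares: 9*5=45, 1*5=5, 6*5=30
Third share = 30, first share = 45
Difference = |30 - 45| = 15

15


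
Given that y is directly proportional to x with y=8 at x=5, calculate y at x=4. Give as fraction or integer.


Direct proportion: y = kx
Find k: k = 8/5 = 8/5
Compute y at x=4: y = 8/5 * 4
y = 32/5

32/5


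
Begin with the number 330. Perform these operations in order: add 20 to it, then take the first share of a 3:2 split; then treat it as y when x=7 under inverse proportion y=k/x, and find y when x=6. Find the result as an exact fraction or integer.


Start with 330.
Step 1: Add 20: 330+20=350; split 3:2 first = 350*3/5 = 210
Step 2: Inverse prop: k = (210)*7; new y = k/6 = 210*7/6 = 245
Final result = 245

245


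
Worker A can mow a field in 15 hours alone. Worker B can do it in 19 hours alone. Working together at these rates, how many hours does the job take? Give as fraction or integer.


Rate of A = 1/15 job per hour
Rate of B = 1/19 job per hour
Combined rate = 1/15 + 1/19
Find common denominator: (19 + 15)/(15*19) = 34/285
Combined rate = 34/285 job per hour
Time together = 1 / (34/285) = 285/34 hours

285/34


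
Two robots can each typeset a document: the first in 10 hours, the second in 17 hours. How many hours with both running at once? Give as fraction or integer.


Rate of A = 1/10 job per hour
Rate of B = 1/17 job per hour
Combined rate = 1/10 + 1/17
Find common denominator: (17 + 10)/(10*17) = 27/170
Combined rate = 27/170 job per hour
Time together = 1 / (27/170) = 170/27 hours

170/27


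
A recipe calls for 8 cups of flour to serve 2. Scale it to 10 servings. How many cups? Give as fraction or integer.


Original: 8 cups for 2 servings
Target servings = 10
Scaling factor = 10/2
New amount = 8 * 10/2
= 80/2
= 40 cups

40


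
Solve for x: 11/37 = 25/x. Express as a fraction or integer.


Setting up: 11/37 = 25/x
Cross multiply: 11 * x = 37 * 25
11x = 925
x = 925/11
x = 925/11

925/11


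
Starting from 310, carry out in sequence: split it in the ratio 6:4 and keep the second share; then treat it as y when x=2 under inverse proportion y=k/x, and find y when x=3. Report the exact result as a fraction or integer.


Start with 310.
Step 1: Split 6:4, second share = 310 * 4/10 = 124
Step 2: Inverse prop: k = (124)*2; new y = k/3 = 124*2/3 = 248/3
Final result = 248/3

248/3


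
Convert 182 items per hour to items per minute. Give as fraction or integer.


Converting from per hour to per minute
Rate = 182 items per hour
Divide by 60: 182/60
= 91/30 items per minute

91/30


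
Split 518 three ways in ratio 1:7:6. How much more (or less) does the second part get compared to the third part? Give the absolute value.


Total parts = 1 + 7 + 6 = 14
Value per part = 518 / 14 = 37
Shares: 1*37=37, 7*37=259, 6*37=222
Second share = 259, third share = 222
Difference = |259 - 222| = 37

37


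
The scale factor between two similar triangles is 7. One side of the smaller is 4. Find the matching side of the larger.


Similar triangles have proportional sides
Scale factor = 7
Smaller side = 4
Corresponding larger side = 4 * 7
= 28

28


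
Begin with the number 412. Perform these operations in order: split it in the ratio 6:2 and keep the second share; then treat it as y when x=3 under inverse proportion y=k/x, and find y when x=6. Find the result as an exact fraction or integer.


Start with 412.
Step 1: Split 6:2, second share = 412 * 2/8 = 103
Step 2: Inverse prop: k = (103)*3; new y = k/6 = 103*3/6 = 103/2
Final result = 103/2

103/2


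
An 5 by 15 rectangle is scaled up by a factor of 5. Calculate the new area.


Original dimensions: 5 x 15
Enlargement factor = 5
New width = 5 * 5 = 25
New height = 15 * 5 = 75
New area = 25 * 75 = 1875

1875


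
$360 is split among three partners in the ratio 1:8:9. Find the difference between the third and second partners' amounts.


Total parts = 1 + 8 + 9 = 18
Value per part = 360 / 18 = 20
Shares: 1*20=20, 8*20=160, 9*20=180
Third share = 180, second share = 160
Difference = |180 - 160| = 20

20


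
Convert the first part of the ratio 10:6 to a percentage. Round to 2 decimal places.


Total parts = 10 + 6 = 16
First part fraction = 10/16
Percentage = (10/16) * 100
= 0.625 * 100
= 62.50%

62.50


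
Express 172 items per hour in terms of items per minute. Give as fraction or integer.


Converting from per hour to per minute
Rate = 172 items per hour
Divide by 60: 172/60
= 43/15 items per minute

43/15


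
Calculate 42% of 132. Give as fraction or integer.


Compute 42% of 132
Convert percentage: 42% = 42/100
Multiply: 132 * 42/100
= 5544/100
= 1386/25

1386/25


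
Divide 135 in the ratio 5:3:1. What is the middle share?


Ratio = 5:3:1
Total parts = 5 + 3 + 1 = 9
Value per part = 135 / 9 = 15
First share = 5 * 15 = 75
Middle share = 3 * 15 = 45
Third share = 1 * 15 = 15

45


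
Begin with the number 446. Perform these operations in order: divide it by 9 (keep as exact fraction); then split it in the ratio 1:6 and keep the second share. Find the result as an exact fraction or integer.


Start with 446.
Step 1: Divide by 9: 446 / 9 = 446/9
Step 2: Split 1:6, second share = 446/9 * 6/7 = 892/21
Final result = 892/21

892/21


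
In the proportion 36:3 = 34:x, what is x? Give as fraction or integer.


Setting up: 36/3 = 34/x
Cross multiply: 36 * x = 3 * 34
36x = 102
x = 102/36
x = 17/6

17/6


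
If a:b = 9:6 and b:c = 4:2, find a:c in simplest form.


Given a:b = 9:6 and b:c = 4:2
Make b consistent. Multiply first ratio by 4: a:b = 36:24
Multiply second ratio by 6: b:c = 24:12
Now b = 24 in both, so a:b:c = 36:24:12
Therefore a:c = 36:12
Simplify by GCD: a:c = 3:1

3:1


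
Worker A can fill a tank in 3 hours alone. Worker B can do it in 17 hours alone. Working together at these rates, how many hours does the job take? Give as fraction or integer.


Rate of A = 1/3 job per hour
Rate of B = 1/17 job per hour
Combined rate = 1/3 + 1/17
Find common denominator: (17 + 3)/(3*17) = 20/51
Combined rate = 20/51 job per hour
Time together = 1 / (20/51) = 51/20 hours

51/20


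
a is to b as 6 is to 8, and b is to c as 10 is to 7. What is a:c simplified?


Given a:b = 6:8 and b:c = 10:7
Make b consistent. Multiply first ratio by 10: a:b = 60:80
Multiply second ratio by 8: b:c = 80:56
Now b = 80 in both, so a:b:c = 60:80:56
Therefore a:c = 60:56
Simplify by GCD: a:c = 15:14

15:14


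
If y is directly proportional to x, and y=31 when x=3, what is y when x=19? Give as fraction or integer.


Direct proportion: y = kx
Find k: k = 31/3 = 31/3
Compute y at x=19: y = 31/3 * 19
y = 589/3

589/3
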